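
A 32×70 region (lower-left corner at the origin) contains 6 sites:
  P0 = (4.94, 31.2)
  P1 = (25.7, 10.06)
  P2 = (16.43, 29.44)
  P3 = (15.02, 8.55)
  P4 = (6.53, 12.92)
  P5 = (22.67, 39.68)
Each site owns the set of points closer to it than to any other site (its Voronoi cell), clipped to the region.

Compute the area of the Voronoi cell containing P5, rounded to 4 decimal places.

Area of P5's cell: 957.5539

1. box [0,32]×[0,70]: [(0, 0) (32, 0) (32, 70) (0, 70)]
2. ⊥bis P5·P0 via (13.805,35.44): [(0, 64.3035) (30.7554, 0) (32, 0) (32, 70) (0, 70)]  |A|=1251.1587
3. ⊥bis P5·P1 via (24.185,24.87): [(0, 64.3035) (19.1088, 24.3507) (32, 25.6694) (32, 70) (0, 70)]  |A|=1070.5511
4. ⊥bis P5·P2 via (19.55,34.56): [(0, 64.3035) (12.0359, 39.1389) (32, 26.9733) (32, 70) (0, 70)]  |A|=957.5539
5. ⊥bis P5·P3 via (18.845,24.115): [(0, 64.3035) (12.0359, 39.1389) (32, 26.9733) (32, 70) (0, 70)]  |A|=957.5539
6. ⊥bis P5·P4 via (14.6,26.3): [(0, 64.3035) (12.0359, 39.1389) (32, 26.9733) (32, 70) (0, 70)]  |A|=957.5539
7. canonical 5-gon: [(0, 64.3035) (12.0359, 39.1389) (32, 26.9733) (32, 70) (0, 70)]
8. shoelace: 957.5539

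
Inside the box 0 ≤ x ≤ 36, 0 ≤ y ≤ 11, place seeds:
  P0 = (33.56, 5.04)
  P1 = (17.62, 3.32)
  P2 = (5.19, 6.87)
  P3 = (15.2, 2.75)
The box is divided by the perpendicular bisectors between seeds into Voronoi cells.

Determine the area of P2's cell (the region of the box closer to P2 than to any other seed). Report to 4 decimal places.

1. box [0,36]×[0,11]: [(0, 0) (36, 0) (36, 11) (0, 11)]
2. ⊥bis P2·P0 via (19.375,5.955): [(0, 0) (18.9909, 0) (19.7004, 11) (0, 11)]  |A|=212.8022
3. ⊥bis P2·P1 via (11.405,5.095): [(0, 0) (9.9499, 0) (13.0915, 11) (0, 11)]  |A|=126.7273
4. ⊥bis P2·P3 via (10.195,4.81): [(0, 0) (8.2153, 0) (12.7427, 11) (0, 11)]  |A|=115.269
5. canonical 4-gon: [(0, 0) (8.2153, 0) (12.7427, 11) (0, 11)]
6. shoelace: 115.269

Area of P2's cell: 115.2690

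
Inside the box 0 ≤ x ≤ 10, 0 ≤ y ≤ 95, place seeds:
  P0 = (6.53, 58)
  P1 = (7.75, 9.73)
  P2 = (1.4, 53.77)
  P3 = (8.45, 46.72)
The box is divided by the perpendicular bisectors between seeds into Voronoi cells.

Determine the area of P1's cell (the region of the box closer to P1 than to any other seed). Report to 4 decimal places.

Area of P1's cell: 282.8366

1. box [0,10]×[0,95]: [(0, 0) (10, 0) (10, 95) (0, 95)]
2. ⊥bis P1·P0 via (7.14,33.865): [(0, 33.6845) (0, 0) (10, 0) (10, 33.9373)]  |A|=338.1091
3. ⊥bis P1·P2 via (4.575,31.75): [(0, 31.0903) (0, 0) (10, 0) (10, 32.5322)]  |A|=318.1128
4. ⊥bis P1·P3 via (8.1,28.225): [(0, 28.3783) (0, 0) (10, 0) (10, 28.189)]  |A|=282.8366
5. canonical 4-gon: [(0, 28.3783) (0, 0) (10, 0) (10, 28.189)]
6. shoelace: 282.8366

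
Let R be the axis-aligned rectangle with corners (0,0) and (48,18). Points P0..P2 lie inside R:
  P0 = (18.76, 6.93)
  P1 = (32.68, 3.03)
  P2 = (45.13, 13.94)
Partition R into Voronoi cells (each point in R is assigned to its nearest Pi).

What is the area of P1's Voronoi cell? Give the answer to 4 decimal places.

1. box [0,48]×[0,18]: [(0, 0) (48, 0) (48, 18) (0, 18)]
2. ⊥bis P1·P0 via (25.72,4.98): [(24.3247, 0) (48, 0) (48, 18) (29.3678, 18)]  |A|=380.7667
3. ⊥bis P1·P2 via (38.905,8.485): [(24.3247, 0) (46.3404, 0) (30.567, 18) (29.3678, 18)]  |A|=208.9334
4. canonical 4-gon: [(24.3247, 0) (46.3404, 0) (30.567, 18) (29.3678, 18)]
5. shoelace: 208.9334

Area of P1's cell: 208.9334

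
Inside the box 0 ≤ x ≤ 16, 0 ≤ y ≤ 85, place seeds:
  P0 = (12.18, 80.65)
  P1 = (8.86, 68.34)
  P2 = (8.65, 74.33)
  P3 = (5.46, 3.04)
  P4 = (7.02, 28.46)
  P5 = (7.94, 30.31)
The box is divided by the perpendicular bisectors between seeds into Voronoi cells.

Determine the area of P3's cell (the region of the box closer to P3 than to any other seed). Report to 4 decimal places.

1. box [0,16]×[0,85]: [(0, 0) (16, 0) (16, 85) (0, 85)]
2. ⊥bis P3·P0 via (8.82,41.845): [(0, 42.6087) (0, 0) (16, 0) (16, 41.2233)]  |A|=670.656
3. ⊥bis P3·P1 via (7.16,35.69): [(0, 36.0628) (0, 0) (16, 0) (16, 35.2297)]  |A|=570.3402
4. ⊥bis P3·P2 via (7.055,38.685): [(0, 36.0628) (0, 0) (16, 0) (16, 35.2297)]  |A|=570.3402
5. ⊥bis P3·P4 via (6.24,15.75): [(0, 16.1329) (0, 0) (16, 0) (16, 15.151)]  |A|=250.2718
6. ⊥bis P3·P5 via (6.7,16.675): [(0, 16.1329) (0, 0) (16, 0) (16, 15.151)]  |A|=250.2718
7. canonical 4-gon: [(0, 16.1329) (0, 0) (16, 0) (16, 15.151)]
8. shoelace: 250.2718

Area of P3's cell: 250.2718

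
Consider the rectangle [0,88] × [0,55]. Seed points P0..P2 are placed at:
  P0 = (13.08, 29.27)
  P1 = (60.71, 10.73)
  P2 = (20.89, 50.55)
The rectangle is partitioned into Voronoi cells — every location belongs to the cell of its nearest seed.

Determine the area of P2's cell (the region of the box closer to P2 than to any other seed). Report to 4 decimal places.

Area of P2's cell: 963.4106

1. box [0,88]×[0,55]: [(0, 0) (88, 0) (88, 55) (0, 55)]
2. ⊥bis P2·P0 via (16.985,39.91): [(0, 46.1437) (88, 13.8467) (88, 55) (0, 55)]  |A|=2200.4233
3. ⊥bis P2·P1 via (40.8,30.64): [(0, 46.1437) (41.1874, 31.0274) (65.16, 55) (0, 55)]  |A|=963.4106
4. canonical 4-gon: [(0, 46.1437) (41.1874, 31.0274) (65.16, 55) (0, 55)]
5. shoelace: 963.4106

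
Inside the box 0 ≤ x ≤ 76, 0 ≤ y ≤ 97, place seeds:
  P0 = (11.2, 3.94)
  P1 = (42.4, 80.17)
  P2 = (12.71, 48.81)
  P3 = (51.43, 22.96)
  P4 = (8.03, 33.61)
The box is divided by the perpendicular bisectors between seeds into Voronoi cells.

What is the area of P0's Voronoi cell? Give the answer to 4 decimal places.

1. box [0,76]×[0,97]: [(0, 0) (76, 0) (76, 97) (0, 97)]
2. ⊥bis P0·P1 via (26.8,42.055): [(0, 53.0239) (0, 0) (76, 0) (76, 21.918)]  |A|=2847.7943
3. ⊥bis P0·P2 via (11.955,26.375): [(69.8726, 24.4259) (0, 26.7773) (0, 0) (76, 0) (76, 21.918)]  |A|=1930.8354
4. ⊥bis P0·P3 via (31.315,13.45): [(25.4185, 25.9219) (0, 26.7773) (0, 0) (37.6739, 0)]  |A|=828.6097
5. ⊥bis P0·P4 via (9.615,18.775): [(27.8751, 20.7259) (0, 17.7477) (0, 0) (37.6739, 0)]  |A|=637.773
6. canonical 4-gon: [(27.8751, 20.7259) (0, 17.7477) (0, 0) (37.6739, 0)]
7. shoelace: 637.773

Area of P0's cell: 637.7730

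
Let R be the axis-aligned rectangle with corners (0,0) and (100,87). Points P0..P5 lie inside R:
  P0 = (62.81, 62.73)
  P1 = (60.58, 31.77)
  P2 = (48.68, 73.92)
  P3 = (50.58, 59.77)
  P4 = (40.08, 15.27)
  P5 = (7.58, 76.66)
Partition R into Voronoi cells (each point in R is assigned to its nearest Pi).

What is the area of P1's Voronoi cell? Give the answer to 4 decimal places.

Area of P1's cell: 2185.5640

1. box [0,100]×[0,87]: [(0, 0) (100, 0) (100, 87) (0, 87)]
2. ⊥bis P1·P0 via (61.695,47.25): [(0, 51.6938) (0, 0) (100, 0) (100, 44.491)]  |A|=4809.2372
3. ⊥bis P1·P2 via (54.63,52.845): [(40.2768, 48.7927) (0, 37.4216) (0, 0) (100, 0) (100, 44.491)]  |A|=4521.818
4. ⊥bis P1·P3 via (55.58,45.77): [(60.0548, 47.3681) (0, 25.92) (0, 0) (100, 0) (100, 44.491)]  |A|=4035.3173
5. ⊥bis P1·P4 via (50.33,23.52): [(60.0548, 47.3681) (37.5922, 39.3458) (69.2607, 0) (100, 0) (100, 44.491)]  |A|=2185.564
6. ⊥bis P1·P5 via (34.08,54.215): [(60.0548, 47.3681) (37.5922, 39.3458) (69.2607, 0) (100, 0) (100, 44.491)]  |A|=2185.564
7. canonical 5-gon: [(60.0548, 47.3681) (37.5922, 39.3458) (69.2607, 0) (100, 0) (100, 44.491)]
8. shoelace: 2185.564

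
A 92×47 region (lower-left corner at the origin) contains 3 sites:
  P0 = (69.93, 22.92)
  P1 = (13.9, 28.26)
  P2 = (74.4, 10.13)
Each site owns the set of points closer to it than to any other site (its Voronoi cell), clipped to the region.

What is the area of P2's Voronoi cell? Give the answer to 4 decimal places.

1. box [0,92]×[0,47]: [(0, 0) (92, 0) (92, 47) (0, 47)]
2. ⊥bis P2·P0 via (72.165,16.525): [(24.8821, 0) (92, 0) (92, 23.4572)]  |A|=787.1985
3. ⊥bis P2·P1 via (44.15,19.195): [(39.979, 5.2762) (38.3978, 0) (92, 0) (92, 23.4572)]  |A|=751.5421
4. canonical 4-gon: [(39.979, 5.2762) (38.3978, 0) (92, 0) (92, 23.4572)]
5. shoelace: 751.5421

Area of P2's cell: 751.5421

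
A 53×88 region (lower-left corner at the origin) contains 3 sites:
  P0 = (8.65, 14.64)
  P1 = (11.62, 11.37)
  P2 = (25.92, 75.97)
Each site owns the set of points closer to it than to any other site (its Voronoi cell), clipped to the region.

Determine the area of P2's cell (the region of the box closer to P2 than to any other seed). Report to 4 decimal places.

Area of P2's cell: 2394.4380

1. box [0,53]×[0,88]: [(0, 0) (53, 0) (53, 88) (0, 88)]
2. ⊥bis P2·P0 via (17.285,45.305): [(0, 50.1723) (53, 35.248) (53, 88) (0, 88)]  |A|=2400.3628
3. ⊥bis P2·P1 via (18.77,43.67): [(0, 50.1723) (38.9734, 39.1977) (53, 36.0928) (53, 88) (0, 88)]  |A|=2394.438
4. canonical 5-gon: [(0, 50.1723) (38.9734, 39.1977) (53, 36.0928) (53, 88) (0, 88)]
5. shoelace: 2394.438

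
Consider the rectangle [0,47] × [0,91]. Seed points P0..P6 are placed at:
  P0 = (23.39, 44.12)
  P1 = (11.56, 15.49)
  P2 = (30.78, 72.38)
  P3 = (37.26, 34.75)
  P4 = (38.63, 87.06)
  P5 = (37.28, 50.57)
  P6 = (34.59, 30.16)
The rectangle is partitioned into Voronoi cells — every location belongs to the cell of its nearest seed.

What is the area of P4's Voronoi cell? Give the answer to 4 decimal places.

1. box [0,47]×[0,91]: [(0, 0) (47, 0) (47, 91) (0, 91)]
2. ⊥bis P4·P0 via (31.01,65.59): [(0, 76.5959) (47, 59.9149) (47, 91) (0, 91)]  |A|=1068.9961
3. ⊥bis P4·P1 via (25.095,51.275): [(0, 76.5959) (47, 59.9149) (47, 91) (0, 91)]  |A|=1068.9961
4. ⊥bis P4·P2 via (34.705,79.72): [(47, 73.1454) (47, 91) (13.6107, 91)]  |A|=298.0772
5. ⊥bis P4·P3 via (37.945,60.905): [(47, 73.1454) (47, 91) (13.6107, 91)]  |A|=298.0772
6. ⊥bis P4·P5 via (37.955,68.815): [(47, 73.1454) (47, 91) (13.6107, 91)]  |A|=298.0772
7. ⊥bis P4·P6 via (36.61,58.61): [(47, 73.1454) (47, 91) (13.6107, 91)]  |A|=298.0772
8. canonical 3-gon: [(47, 73.1454) (47, 91) (13.6107, 91)]
9. shoelace: 298.0772

Area of P4's cell: 298.0772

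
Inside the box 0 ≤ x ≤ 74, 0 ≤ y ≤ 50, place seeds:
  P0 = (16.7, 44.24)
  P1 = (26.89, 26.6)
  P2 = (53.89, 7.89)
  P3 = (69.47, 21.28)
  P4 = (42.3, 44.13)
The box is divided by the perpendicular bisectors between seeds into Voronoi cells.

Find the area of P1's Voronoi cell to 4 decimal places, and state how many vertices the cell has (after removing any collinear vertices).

1. box [0,74]×[0,50]: [(0, 0) (74, 0) (74, 50) (0, 50)]
2. ⊥bis P1·P0 via (21.795,35.42): [(0, 22.8298) (0, 0) (74, 0) (74, 50) (47.0346, 50)]  |A|=3061.0308
3. ⊥bis P1·P2 via (40.39,17.245): [(0, 22.8298) (0, 0) (28.4399, 0) (63.088, 50) (47.0346, 50)]  |A|=1649.2272
4. ⊥bis P1·P3 via (48.18,23.94): [(0, 22.8298) (0, 0) (28.4399, 0) (48.873, 29.4866) (51.436, 50) (47.0346, 50)]  |A|=1529.716
5. ⊥bis P1·P4 via (34.595,35.365): [(29.4814, 39.8602) (0, 22.8298) (0, 0) (28.4399, 0) (45.9994, 25.3398)]  |A|=1240.1029
6. canonical 5-gon: [(29.4814, 39.8602) (0, 22.8298) (0, 0) (28.4399, 0) (45.9994, 25.3398)]
7. shoelace: 1240.1029

Area of P1's cell: 1240.1029 (5 vertices)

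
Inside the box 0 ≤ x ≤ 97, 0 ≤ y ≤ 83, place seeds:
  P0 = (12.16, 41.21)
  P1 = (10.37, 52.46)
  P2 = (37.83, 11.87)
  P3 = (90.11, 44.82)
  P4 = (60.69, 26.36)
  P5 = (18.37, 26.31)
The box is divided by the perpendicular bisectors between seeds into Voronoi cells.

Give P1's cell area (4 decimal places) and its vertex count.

Area of P1's cell: 1679.8644 (5 vertices)

1. box [0,97]×[0,83]: [(0, 0) (97, 0) (97, 83) (0, 83)]
2. ⊥bis P1·P0 via (11.265,46.835): [(0, 45.0426) (97, 60.4764) (97, 83) (0, 83)]  |A|=2933.3283
3. ⊥bis P1·P2 via (24.1,32.165): [(0, 45.0426) (56.3997, 54.0164) (97, 81.4834) (97, 83) (0, 83)]  |A|=2506.8827
4. ⊥bis P1·P3 via (50.24,48.64): [(0, 45.0426) (50.6677, 53.1044) (53.5321, 83) (0, 83)]  |A|=1761.794
5. ⊥bis P1·P4 via (35.53,39.41): [(0, 45.0426) (41.9103, 51.711) (52.4882, 72.1049) (53.5321, 83) (0, 83)]  |A|=1679.8644
6. ⊥bis P1·P5 via (14.37,39.385): [(0, 45.0426) (41.9103, 51.711) (52.4882, 72.1049) (53.5321, 83) (0, 83)]  |A|=1679.8644
7. canonical 5-gon: [(0, 45.0426) (41.9103, 51.711) (52.4882, 72.1049) (53.5321, 83) (0, 83)]
8. shoelace: 1679.8644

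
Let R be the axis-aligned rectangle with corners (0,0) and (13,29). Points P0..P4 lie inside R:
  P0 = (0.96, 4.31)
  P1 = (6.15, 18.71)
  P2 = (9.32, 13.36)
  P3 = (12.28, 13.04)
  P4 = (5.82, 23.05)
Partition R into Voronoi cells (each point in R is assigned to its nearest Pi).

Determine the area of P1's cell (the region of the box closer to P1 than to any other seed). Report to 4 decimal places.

1. box [0,13]×[0,29]: [(0, 0) (13, 0) (13, 29) (0, 29)]
2. ⊥bis P1·P0 via (3.555,11.51): [(0, 12.7913) (13, 8.1059) (13, 29) (0, 29)]  |A|=241.1686
3. ⊥bis P1·P2 via (7.735,16.035): [(0, 12.7913) (1.4056, 12.2847) (13, 19.1546) (13, 29) (0, 29)]  |A|=177.1166
4. ⊥bis P1·P3 via (9.215,15.875): [(0, 12.7913) (1.4056, 12.2847) (11.3372, 18.1694) (13, 19.9671) (13, 29) (0, 29)]  |A|=176.4412
5. ⊥bis P1·P4 via (5.985,20.88): [(0, 20.4249) (0, 12.7913) (1.4056, 12.2847) (11.3372, 18.1694) (13, 19.9671) (13, 21.4134)]  |A|=71.3902
6. canonical 6-gon: [(0, 20.4249) (0, 12.7913) (1.4056, 12.2847) (11.3372, 18.1694) (13, 19.9671) (13, 21.4134)]
7. shoelace: 71.3902

Area of P1's cell: 71.3902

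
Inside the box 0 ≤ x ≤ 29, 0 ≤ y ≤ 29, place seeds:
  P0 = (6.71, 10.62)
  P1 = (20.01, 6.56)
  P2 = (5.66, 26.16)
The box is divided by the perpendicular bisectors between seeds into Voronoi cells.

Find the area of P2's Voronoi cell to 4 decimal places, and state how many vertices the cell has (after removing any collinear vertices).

Area of P2's cell: 240.0214 (5 vertices)

1. box [0,29]×[0,29]: [(0, 0) (29, 0) (29, 29) (0, 29)]
2. ⊥bis P2·P0 via (6.185,18.39): [(0, 17.9721) (29, 19.9316) (29, 29) (0, 29)]  |A|=291.3971
3. ⊥bis P2·P1 via (12.835,16.36): [(0, 17.9721) (16.5657, 19.0914) (29, 28.1951) (29, 29) (0, 29)]  |A|=240.0214
4. canonical 5-gon: [(0, 17.9721) (16.5657, 19.0914) (29, 28.1951) (29, 29) (0, 29)]
5. shoelace: 240.0214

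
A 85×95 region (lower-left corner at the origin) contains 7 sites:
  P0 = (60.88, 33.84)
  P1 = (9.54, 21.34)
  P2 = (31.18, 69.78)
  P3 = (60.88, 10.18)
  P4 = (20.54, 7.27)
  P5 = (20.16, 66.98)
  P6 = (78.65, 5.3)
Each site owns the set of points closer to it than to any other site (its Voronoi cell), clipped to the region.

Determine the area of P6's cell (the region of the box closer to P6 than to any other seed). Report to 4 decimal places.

Area of P6's cell: 355.4534

1. box [0,85]×[0,95]: [(0, 0) (85, 0) (85, 95) (0, 95)]
2. ⊥bis P6·P0 via (69.765,19.57): [(38.3341, 0) (85, 0) (85, 29.0558)]  |A|=677.9591
3. ⊥bis P6·P1 via (44.095,13.32): [(41.4544, 1.9429) (41.0035, 0) (85, 0) (85, 29.0558)]  |A|=675.3659
4. ⊥bis P6·P2 via (54.915,37.54): [(41.4544, 1.9429) (41.0035, 0) (85, 0) (85, 29.0558)]  |A|=675.3659
5. ⊥bis P6·P3 via (69.765,7.74): [(73.6838, 22.01) (67.6394, 0) (85, 0) (85, 29.0558)]  |A|=355.4534
6. ⊥bis P6·P4 via (49.595,6.285): [(73.6838, 22.01) (67.6394, 0) (85, 0) (85, 29.0558)]  |A|=355.4534
7. ⊥bis P6·P5 via (49.405,36.14): [(73.6838, 22.01) (67.6394, 0) (85, 0) (85, 29.0558)]  |A|=355.4534
8. canonical 4-gon: [(73.6838, 22.01) (67.6394, 0) (85, 0) (85, 29.0558)]
9. shoelace: 355.4534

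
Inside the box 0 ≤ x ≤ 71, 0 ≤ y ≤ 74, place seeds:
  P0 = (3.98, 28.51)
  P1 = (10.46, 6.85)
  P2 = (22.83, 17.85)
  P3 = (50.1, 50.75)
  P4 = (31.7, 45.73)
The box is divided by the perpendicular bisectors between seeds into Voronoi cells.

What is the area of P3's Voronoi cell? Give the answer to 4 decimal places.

Area of P3's cell: 1716.9219

1. box [0,71]×[0,74]: [(0, 0) (71, 0) (71, 74) (0, 74)]
2. ⊥bis P3·P0 via (27.04,39.63): [(46.1504, 0) (71, 0) (71, 74) (10.4661, 74)]  |A|=3159.1903
3. ⊥bis P3·P1 via (30.28,28.8): [(33.7914, 25.6293) (62.1751, 0) (71, 0) (71, 74) (10.4661, 74)]  |A|=2953.8395
4. ⊥bis P3·P2 via (36.465,34.3): [(25.0461, 43.7649) (71, 5.6748) (71, 74) (10.4661, 74)]  |A|=2485.0312
5. ⊥bis P3·P4 via (40.9,48.24): [(47.1106, 25.4761) (71, 5.6748) (71, 74) (33.872, 74)]  |A|=1716.9219
6. canonical 4-gon: [(47.1106, 25.4761) (71, 5.6748) (71, 74) (33.872, 74)]
7. shoelace: 1716.9219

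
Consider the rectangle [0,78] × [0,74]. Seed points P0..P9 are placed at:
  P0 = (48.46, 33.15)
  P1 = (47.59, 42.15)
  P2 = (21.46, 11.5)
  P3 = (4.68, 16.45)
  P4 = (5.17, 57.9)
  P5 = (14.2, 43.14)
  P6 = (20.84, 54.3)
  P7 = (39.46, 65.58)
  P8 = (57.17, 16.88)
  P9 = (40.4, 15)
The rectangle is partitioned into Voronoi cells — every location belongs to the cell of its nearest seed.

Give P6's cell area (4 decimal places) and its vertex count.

Area of P6's cell: 435.1172 (5 vertices)

1. box [0,78]×[0,74]: [(0, 0) (78, 0) (78, 74) (0, 74)]
2. ⊥bis P6·P0 via (34.65,43.725): [(0, 0) (1.1676, 0) (57.8331, 74) (0, 74)]  |A|=2183.0248
3. ⊥bis P6·P1 via (34.215,48.225): [(0, 0) (1.1676, 0) (28.557, 35.7681) (45.9221, 74) (0, 74)]  |A|=1955.3363
4. ⊥bis P6·P2 via (21.15,32.9): [(0, 32.5936) (26.4192, 32.9763) (28.557, 35.7681) (45.9221, 74) (0, 74)]  |A|=1505.5357
5. ⊥bis P6·P3 via (12.76,35.375): [(0, 40.8229) (18.642, 32.8637) (26.4192, 32.9763) (28.557, 35.7681) (45.9221, 74) (0, 74)]  |A|=1428.8308
6. ⊥bis P6·P4 via (13.005,56.1): [(8.6471, 37.131) (18.642, 32.8637) (26.4192, 32.9763) (28.557, 35.7681) (45.9221, 74) (17.1173, 74)]  |A|=969.8387
7. ⊥bis P6·P5 via (17.52,48.72): [(12.0564, 51.9708) (30.8401, 40.7948) (45.9221, 74) (17.1173, 74)]  |A|=713.4126
8. ⊥bis P6·P7 via (30.15,59.94): [(12.0564, 51.9708) (30.8401, 40.7948) (35.5142, 51.0853) (21.6324, 74) (17.1173, 74)]  |A|=435.1172
9. ⊥bis P6·P8 via (39.005,35.59): [(12.0564, 51.9708) (30.8401, 40.7948) (35.5142, 51.0853) (21.6324, 74) (17.1173, 74)]  |A|=435.1172
10. ⊥bis P6·P9 via (30.62,34.65): [(12.0564, 51.9708) (30.8401, 40.7948) (35.5142, 51.0853) (21.6324, 74) (17.1173, 74)]  |A|=435.1172
11. canonical 5-gon: [(12.0564, 51.9708) (30.8401, 40.7948) (35.5142, 51.0853) (21.6324, 74) (17.1173, 74)]
12. shoelace: 435.1172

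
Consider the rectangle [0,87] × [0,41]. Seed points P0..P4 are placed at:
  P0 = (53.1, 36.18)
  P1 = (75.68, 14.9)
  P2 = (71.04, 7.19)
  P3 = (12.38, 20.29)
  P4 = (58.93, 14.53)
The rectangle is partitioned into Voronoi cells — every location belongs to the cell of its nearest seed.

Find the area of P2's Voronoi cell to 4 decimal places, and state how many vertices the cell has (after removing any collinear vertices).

1. box [0,87]×[0,41]: [(0, 0) (87, 0) (87, 41) (0, 41)]
2. ⊥bis P2·P0 via (62.07,21.685): [(27.0283, 0) (87, 0) (87, 37.1125)]  |A|=1112.8509
3. ⊥bis P2·P1 via (73.36,11.045): [(58.9196, 19.7354) (27.0283, 0) (87, 0) (87, 2.8362)]  |A|=631.6053
4. ⊥bis P2·P3 via (41.71,13.74): [(58.9196, 19.7354) (40.5039, 8.3391) (38.6416, 0) (87, 0) (87, 2.8362)]  |A|=583.1829
5. ⊥bis P2·P4 via (64.985,10.86): [(67.3056, 14.6886) (58.4026, 0) (87, 0) (87, 2.8362)]  |A|=237.9572
6. canonical 4-gon: [(67.3056, 14.6886) (58.4026, 0) (87, 0) (87, 2.8362)]
7. shoelace: 237.9572

Area of P2's cell: 237.9572 (4 vertices)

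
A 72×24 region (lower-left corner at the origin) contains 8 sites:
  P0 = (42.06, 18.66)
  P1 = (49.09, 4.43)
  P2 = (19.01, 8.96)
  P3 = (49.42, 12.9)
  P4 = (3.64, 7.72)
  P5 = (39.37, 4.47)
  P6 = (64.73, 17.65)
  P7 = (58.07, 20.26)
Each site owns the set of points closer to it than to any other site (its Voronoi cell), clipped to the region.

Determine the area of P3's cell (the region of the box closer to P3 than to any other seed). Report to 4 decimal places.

Area of P3's cell: 120.4467

1. box [0,72]×[0,24]: [(0, 0) (72, 0) (72, 24) (0, 24)]
2. ⊥bis P3·P0 via (45.74,15.78): [(33.3904, 0) (72, 0) (72, 24) (52.173, 24)]  |A|=701.2383
3. ⊥bis P3·P1 via (49.255,8.665): [(40.4405, 9.0084) (72, 7.7788) (72, 24) (52.173, 24)]  |A|=404.5846
4. ⊥bis P3·P2 via (34.215,10.93): [(40.4405, 9.0084) (72, 7.7788) (72, 24) (52.173, 24)]  |A|=404.5846
5. ⊥bis P3·P4 via (26.53,10.31): [(40.4405, 9.0084) (72, 7.7788) (72, 24) (52.173, 24)]  |A|=404.5846
6. ⊥bis P3·P5 via (44.395,8.685): [(42.2183, 11.28) (44.2481, 8.8601) (72, 7.7788) (72, 24) (52.173, 24)]  |A|=400.128
7. ⊥bis P3·P6 via (57.075,15.275): [(42.2183, 11.28) (44.2481, 8.8601) (59.2466, 8.2757) (54.368, 24) (52.173, 24)]  |A|=158.0651
8. ⊥bis P3·P7 via (53.745,16.58): [(49.9014, 21.0973) (42.2183, 11.28) (44.2481, 8.8601) (59.2466, 8.2757) (58.3488, 11.1693)]  |A|=120.4467
9. canonical 5-gon: [(49.9014, 21.0973) (42.2183, 11.28) (44.2481, 8.8601) (59.2466, 8.2757) (58.3488, 11.1693)]
10. shoelace: 120.4467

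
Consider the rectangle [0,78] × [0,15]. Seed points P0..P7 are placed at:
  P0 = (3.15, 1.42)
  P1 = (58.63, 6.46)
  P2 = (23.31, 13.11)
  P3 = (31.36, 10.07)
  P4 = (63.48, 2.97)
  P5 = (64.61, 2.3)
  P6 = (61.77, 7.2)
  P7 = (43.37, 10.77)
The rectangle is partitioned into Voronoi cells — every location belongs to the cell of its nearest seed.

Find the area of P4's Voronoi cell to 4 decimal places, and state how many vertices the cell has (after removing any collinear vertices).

Area of P4's cell: 24.5840 (4 vertices)

1. box [0,78]×[0,15]: [(0, 0) (78, 0) (78, 15) (0, 15)]
2. ⊥bis P4·P0 via (33.315,2.195): [(33.3714, 0) (78, 0) (78, 15) (32.986, 15)]  |A|=672.3194
3. ⊥bis P4·P1 via (61.055,4.715): [(57.6621, 0) (78, 0) (78, 15) (68.456, 15)]  |A|=224.1142
4. ⊥bis P4·P2 via (43.395,8.04): [(57.6621, 0) (78, 0) (78, 15) (68.456, 15)]  |A|=224.1142
5. ⊥bis P4·P3 via (47.42,6.52): [(57.6621, 0) (78, 0) (78, 15) (68.456, 15)]  |A|=224.1142
6. ⊥bis P4·P5 via (64.045,2.635): [(57.6621, 0) (62.4827, 0) (71.3765, 15) (68.456, 15)]  |A|=58.0576
7. ⊥bis P4·P6 via (62.625,5.085): [(60.7864, 4.3417) (57.6621, 0) (62.4827, 0) (66.4033, 6.6124)]  |A|=24.584
8. ⊥bis P4·P7 via (53.425,6.87): [(60.7864, 4.3417) (57.6621, 0) (62.4827, 0) (66.4033, 6.6124)]  |A|=24.584
9. canonical 4-gon: [(60.7864, 4.3417) (57.6621, 0) (62.4827, 0) (66.4033, 6.6124)]
10. shoelace: 24.584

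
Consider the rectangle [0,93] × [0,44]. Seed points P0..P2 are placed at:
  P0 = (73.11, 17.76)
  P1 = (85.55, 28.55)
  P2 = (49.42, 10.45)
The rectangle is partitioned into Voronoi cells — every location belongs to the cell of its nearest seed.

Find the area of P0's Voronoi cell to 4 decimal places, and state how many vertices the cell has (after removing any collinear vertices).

1. box [0,93]×[0,44]: [(0, 0) (93, 0) (93, 44) (0, 44)]
2. ⊥bis P0·P1 via (79.33,23.155): [(0, 0) (93, 0) (93, 7.3946) (61.2498, 44) (0, 44)]  |A|=3510.8857
3. ⊥bis P0·P2 via (61.265,14.105): [(65.6174, 0) (93, 0) (93, 7.3946) (61.2498, 44) (52.0403, 44)]  |A|=922.4164
4. canonical 5-gon: [(65.6174, 0) (93, 0) (93, 7.3946) (61.2498, 44) (52.0403, 44)]
5. shoelace: 922.4164

Area of P0's cell: 922.4164 (5 vertices)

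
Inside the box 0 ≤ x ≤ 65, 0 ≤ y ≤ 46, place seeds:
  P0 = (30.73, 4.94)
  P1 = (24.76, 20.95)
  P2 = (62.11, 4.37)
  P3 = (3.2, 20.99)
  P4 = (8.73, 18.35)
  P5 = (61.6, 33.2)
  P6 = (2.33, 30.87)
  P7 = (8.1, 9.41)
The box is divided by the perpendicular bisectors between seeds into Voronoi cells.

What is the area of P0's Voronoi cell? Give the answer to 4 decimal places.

Area of P0's cell: 407.1512

1. box [0,65]×[0,46]: [(0, 0) (65, 0) (65, 46) (0, 46)]
2. ⊥bis P0·P1 via (27.745,12.945): [(0, 2.5991) (0, 0) (65, 0) (65, 26.8371)]  |A|=956.6766
3. ⊥bis P0·P2 via (46.42,4.655): [(46.699, 20.0128) (0, 2.5991) (0, 0) (46.3354, 0)]  |A|=524.3385
4. ⊥bis P0·P3 via (16.965,12.965): [(46.699, 20.0128) (13.9556, 7.803) (9.4064, 0) (46.3354, 0)]  |A|=469.5032
5. ⊥bis P0·P4 via (19.73,11.645): [(46.699, 20.0128) (18.3979, 9.4595) (12.6318, 0) (46.3354, 0)]  |A|=440.6838
6. ⊥bis P0·P5 via (46.165,19.07): [(46.6718, 18.5164) (45.6575, 19.6244) (18.3979, 9.4595) (12.6318, 0) (46.3354, 0)]  |A|=439.9099
7. ⊥bis P0·P6 via (16.53,17.905): [(46.6718, 18.5164) (45.6575, 19.6244) (18.3979, 9.4595) (12.6318, 0) (46.3354, 0)]  |A|=439.9099
8. ⊥bis P0·P7 via (19.415,7.175): [(46.6718, 18.5164) (45.6575, 19.6244) (19.983, 10.0506) (17.9978, 0) (46.3354, 0)]  |A|=407.1512
9. canonical 5-gon: [(46.6718, 18.5164) (45.6575, 19.6244) (19.983, 10.0506) (17.9978, 0) (46.3354, 0)]
10. shoelace: 407.1512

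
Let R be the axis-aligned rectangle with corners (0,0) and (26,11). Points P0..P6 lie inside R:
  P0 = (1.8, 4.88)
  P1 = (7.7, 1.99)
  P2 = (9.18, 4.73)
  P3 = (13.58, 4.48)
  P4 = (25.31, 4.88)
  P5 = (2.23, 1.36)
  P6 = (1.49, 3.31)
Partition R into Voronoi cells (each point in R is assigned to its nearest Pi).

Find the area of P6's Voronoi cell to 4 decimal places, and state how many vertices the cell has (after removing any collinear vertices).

Area of P6's cell: 6.7478 (4 vertices)

1. box [0,26]×[0,11]: [(0, 0) (26, 0) (26, 11) (0, 11)]
2. ⊥bis P6·P0 via (1.645,4.095): [(0, 4.4198) (0, 0) (22.3842, 0)]  |A|=49.4669
3. ⊥bis P6·P1 via (4.595,2.65): [(4.771, 3.4778) (0, 4.4198) (0, 0) (4.0317, 0)]  |A|=17.554
4. ⊥bis P6·P2 via (5.335,4.02): [(4.771, 3.4778) (0, 4.4198) (0, 0) (4.0317, 0)]  |A|=17.554
5. ⊥bis P6·P3 via (7.535,3.895): [(4.771, 3.4778) (0, 4.4198) (0, 0) (4.0317, 0)]  |A|=17.554
6. ⊥bis P6·P4 via (13.4,4.095): [(4.771, 3.4778) (0, 4.4198) (0, 0) (4.0317, 0)]  |A|=17.554
7. ⊥bis P6·P5 via (1.86,2.335): [(4.7621, 3.4363) (4.771, 3.4778) (0, 4.4198) (0, 1.6292)]  |A|=6.7478
8. canonical 4-gon: [(4.7621, 3.4363) (4.771, 3.4778) (0, 4.4198) (0, 1.6292)]
9. shoelace: 6.7478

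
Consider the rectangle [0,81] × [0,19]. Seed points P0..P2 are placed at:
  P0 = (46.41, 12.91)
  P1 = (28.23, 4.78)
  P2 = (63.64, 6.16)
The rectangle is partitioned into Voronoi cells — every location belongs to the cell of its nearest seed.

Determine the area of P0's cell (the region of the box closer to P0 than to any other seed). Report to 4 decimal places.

1. box [0,81]×[0,19]: [(0, 0) (81, 0) (81, 19) (0, 19)]
2. ⊥bis P0·P1 via (37.32,8.845): [(41.2754, 0) (81, 0) (81, 19) (32.7787, 19)]  |A|=835.4853
3. ⊥bis P0·P2 via (55.025,9.535): [(41.2754, 0) (51.2896, 0) (58.733, 19) (32.7787, 19)]  |A|=341.6998
4. canonical 4-gon: [(41.2754, 0) (51.2896, 0) (58.733, 19) (32.7787, 19)]
5. shoelace: 341.6998

Area of P0's cell: 341.6998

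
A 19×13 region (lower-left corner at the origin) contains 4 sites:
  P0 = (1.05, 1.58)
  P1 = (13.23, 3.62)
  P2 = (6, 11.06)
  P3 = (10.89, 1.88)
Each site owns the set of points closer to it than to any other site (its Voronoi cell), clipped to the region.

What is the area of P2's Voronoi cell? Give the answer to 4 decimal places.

Area of P2's cell: 79.6732

1. box [0,19]×[0,13]: [(0, 0) (19, 0) (19, 13) (0, 13)]
2. ⊥bis P2·P0 via (3.525,6.32): [(0, 8.1606) (15.6288, 0) (19, 0) (19, 13) (0, 13)]  |A|=183.2301
3. ⊥bis P2·P1 via (9.615,7.34): [(0, 8.1606) (6.8037, 4.608) (15.4394, 13) (0, 13)]  |A|=81.2464
4. ⊥bis P2·P3 via (8.445,6.47): [(0, 8.1606) (5.8673, 5.0969) (9.053, 6.7939) (15.4394, 13) (0, 13)]  |A|=79.6732
5. canonical 5-gon: [(0, 8.1606) (5.8673, 5.0969) (9.053, 6.7939) (15.4394, 13) (0, 13)]
6. shoelace: 79.6732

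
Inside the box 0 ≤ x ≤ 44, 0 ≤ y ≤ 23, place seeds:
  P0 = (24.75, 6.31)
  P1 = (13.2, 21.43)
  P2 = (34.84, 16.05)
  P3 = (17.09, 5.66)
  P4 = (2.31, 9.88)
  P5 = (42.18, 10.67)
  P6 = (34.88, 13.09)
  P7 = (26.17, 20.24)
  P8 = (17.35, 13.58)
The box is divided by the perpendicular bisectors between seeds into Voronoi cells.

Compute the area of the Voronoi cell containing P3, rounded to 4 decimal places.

Area of P3's cell: 117.6315

1. box [0,44]×[0,23]: [(0, 0) (44, 0) (44, 23) (0, 23)]
2. ⊥bis P3·P0 via (20.92,5.985): [(0, 0) (21.4279, 0) (19.4762, 23) (0, 23)]  |A|=470.3964
3. ⊥bis P3·P1 via (15.145,13.545): [(0, 9.8092) (0, 0) (21.4279, 0) (20.1732, 14.7853)]  |A|=257.3503
4. ⊥bis P3·P2 via (25.965,10.855): [(0, 9.8092) (0, 0) (21.4279, 0) (20.1732, 14.7853)]  |A|=257.3503
5. ⊥bis P3·P4 via (9.7,7.77): [(11.0613, 12.5377) (7.4815, 0) (21.4279, 0) (20.1732, 14.7853)]  |A|=156.1991
6. ⊥bis P3·P5 via (29.635,8.165): [(11.0613, 12.5377) (7.4815, 0) (21.4279, 0) (20.1732, 14.7853)]  |A|=156.1991
7. ⊥bis P3·P6 via (25.985,9.375): [(11.0613, 12.5377) (7.4815, 0) (21.4279, 0) (20.1732, 14.7853)]  |A|=156.1991
8. ⊥bis P3·P7 via (21.63,12.95): [(19.1058, 14.522) (11.0613, 12.5377) (7.4815, 0) (21.4279, 0) (20.2564, 13.8054)]  |A|=155.6651
9. ⊥bis P3·P8 via (17.22,9.62): [(10.2931, 9.8474) (7.4815, 0) (21.4279, 0) (20.621, 9.5084)]  |A|=117.6315
10. canonical 4-gon: [(10.2931, 9.8474) (7.4815, 0) (21.4279, 0) (20.621, 9.5084)]
11. shoelace: 117.6315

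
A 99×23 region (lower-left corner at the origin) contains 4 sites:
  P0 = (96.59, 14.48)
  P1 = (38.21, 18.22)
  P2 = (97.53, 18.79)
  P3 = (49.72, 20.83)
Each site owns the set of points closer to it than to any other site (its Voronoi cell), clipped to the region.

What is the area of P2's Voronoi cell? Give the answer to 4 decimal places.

1. box [0,99]×[0,23]: [(0, 0) (99, 0) (99, 23) (0, 23)]
2. ⊥bis P2·P0 via (97.06,16.635): [(99, 16.2119) (99, 23) (67.8758, 23)]  |A|=105.6372
3. ⊥bis P2·P1 via (67.87,18.505): [(99, 16.2119) (99, 23) (67.8758, 23)]  |A|=105.6372
4. ⊥bis P2·P3 via (73.625,19.81): [(73.7069, 21.7283) (99, 16.2119) (99, 23) (73.7611, 23)]  |A|=101.895
5. canonical 4-gon: [(73.7069, 21.7283) (99, 16.2119) (99, 23) (73.7611, 23)]
6. shoelace: 101.895

Area of P2's cell: 101.8950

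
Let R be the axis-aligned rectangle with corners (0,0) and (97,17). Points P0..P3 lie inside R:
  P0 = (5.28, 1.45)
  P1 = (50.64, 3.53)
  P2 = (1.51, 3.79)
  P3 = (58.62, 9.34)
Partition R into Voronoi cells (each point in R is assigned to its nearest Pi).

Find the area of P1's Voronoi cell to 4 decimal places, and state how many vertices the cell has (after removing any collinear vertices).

1. box [0,97]×[0,17]: [(0, 0) (97, 0) (97, 17) (0, 17)]
2. ⊥bis P1·P0 via (27.96,2.49): [(28.0742, 0) (97, 0) (97, 17) (27.2946, 17)]  |A|=1178.365
3. ⊥bis P1·P2 via (26.075,3.66): [(28.0742, 0) (97, 0) (97, 17) (27.2946, 17)]  |A|=1178.365
4. ⊥bis P1·P3 via (54.63,6.435): [(28.0742, 0) (59.3151, 0) (46.9379, 17) (27.2946, 17)]  |A|=432.5161
5. canonical 4-gon: [(28.0742, 0) (59.3151, 0) (46.9379, 17) (27.2946, 17)]
6. shoelace: 432.5161

Area of P1's cell: 432.5161 (4 vertices)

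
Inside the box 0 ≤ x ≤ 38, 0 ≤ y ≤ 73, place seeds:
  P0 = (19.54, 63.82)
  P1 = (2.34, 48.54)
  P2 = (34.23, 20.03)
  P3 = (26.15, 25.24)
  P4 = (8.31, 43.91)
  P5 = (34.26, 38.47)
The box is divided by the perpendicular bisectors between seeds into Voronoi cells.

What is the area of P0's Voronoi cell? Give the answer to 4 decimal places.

Area of P0's cell: 664.2368

1. box [0,38]×[0,73]: [(0, 0) (38, 0) (38, 73) (0, 73)]
2. ⊥bis P0·P1 via (10.94,56.18): [(0, 68.4947) (38, 25.7198) (38, 73) (0, 73)]  |A|=983.9254
3. ⊥bis P0·P2 via (26.885,41.925): [(0, 68.4947) (24.3571, 41.077) (38, 45.6537) (38, 73) (0, 73)]  |A|=847.9474
4. ⊥bis P0·P3 via (22.845,44.53): [(0, 68.4947) (21.495, 44.2987) (38, 47.1265) (38, 73) (0, 73)]  |A|=807.2664
5. ⊥bis P0·P4 via (13.925,53.865): [(0, 68.4947) (12.0642, 54.9146) (28.6975, 45.5327) (38, 47.1265) (38, 73) (0, 73)]  |A|=763.2169
6. ⊥bis P0·P5 via (26.9,51.145): [(0, 68.4947) (12.0642, 54.9146) (22.8829, 48.8124) (38, 57.5904) (38, 73) (0, 73)]  |A|=664.2368
7. canonical 6-gon: [(0, 68.4947) (12.0642, 54.9146) (22.8829, 48.8124) (38, 57.5904) (38, 73) (0, 73)]
8. shoelace: 664.2368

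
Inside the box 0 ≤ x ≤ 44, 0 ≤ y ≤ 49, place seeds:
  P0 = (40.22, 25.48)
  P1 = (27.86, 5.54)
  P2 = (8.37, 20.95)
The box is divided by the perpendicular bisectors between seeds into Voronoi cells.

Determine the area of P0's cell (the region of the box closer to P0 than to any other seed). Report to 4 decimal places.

Area of P0's cell: 708.2991

1. box [0,44]×[0,49]: [(0, 0) (44, 0) (44, 49) (0, 49)]
2. ⊥bis P0·P1 via (34.04,15.51): [(0, 36.61) (44, 9.3362) (44, 49) (0, 49)]  |A|=1145.1832
3. ⊥bis P0·P2 via (24.295,23.215): [(24.5546, 21.3896) (44, 9.3362) (44, 49) (20.6276, 49)]  |A|=708.2991
4. canonical 4-gon: [(24.5546, 21.3896) (44, 9.3362) (44, 49) (20.6276, 49)]
5. shoelace: 708.2991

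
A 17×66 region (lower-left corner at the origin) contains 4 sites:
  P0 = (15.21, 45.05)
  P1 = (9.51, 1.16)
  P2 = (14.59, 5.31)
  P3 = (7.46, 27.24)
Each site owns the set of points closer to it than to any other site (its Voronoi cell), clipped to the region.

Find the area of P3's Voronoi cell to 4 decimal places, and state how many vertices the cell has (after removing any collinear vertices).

1. box [0,17]×[0,66]: [(0, 0) (17, 0) (17, 66) (0, 66)]
2. ⊥bis P3·P0 via (11.335,36.145): [(0, 41.0774) (0, 0) (17, 0) (17, 33.6799)]  |A|=635.437
3. ⊥bis P3·P1 via (8.485,14.2): [(0, 41.0774) (0, 13.533) (17, 14.8693) (17, 33.6799)]  |A|=394.017
4. ⊥bis P3·P2 via (11.025,16.275): [(0, 41.0774) (0, 13.533) (3.4178, 13.8017) (17, 18.2176) (17, 33.6799)]  |A|=371.2782
5. canonical 5-gon: [(0, 41.0774) (0, 13.533) (3.4178, 13.8017) (17, 18.2176) (17, 33.6799)]
6. shoelace: 371.2782

Area of P3's cell: 371.2782 (5 vertices)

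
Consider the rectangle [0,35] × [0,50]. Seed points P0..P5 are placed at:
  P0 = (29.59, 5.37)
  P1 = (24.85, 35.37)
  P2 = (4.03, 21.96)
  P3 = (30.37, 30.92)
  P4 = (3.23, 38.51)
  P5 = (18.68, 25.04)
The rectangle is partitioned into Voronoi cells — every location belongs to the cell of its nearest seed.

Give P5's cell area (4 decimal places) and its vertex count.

Area of P5's cell: 282.9378 (5 vertices)

1. box [0,35]×[0,50]: [(0, 0) (35, 0) (35, 50) (0, 50)]
2. ⊥bis P5·P0 via (24.135,15.205): [(0, 1.8185) (35, 21.2313) (35, 50) (0, 50)]  |A|=1346.629
3. ⊥bis P5·P1 via (21.765,30.205): [(0, 43.205) (0, 1.8185) (35, 21.2313) (35, 22.2999)]  |A|=742.9644
4. ⊥bis P5·P2 via (11.355,23.5): [(8.248, 38.2786) (14.2514, 9.7231) (35, 21.2313) (35, 22.2999)]  |A|=345.0808
5. ⊥bis P5·P3 via (24.525,27.98): [(24.1105, 28.8041) (8.248, 38.2786) (14.2514, 9.7231) (29.464, 18.1608)]  |A|=301.583
6. ⊥bis P5·P4 via (10.955,31.775): [(24.1105, 28.8041) (13.7566, 34.9884) (9.8756, 30.5369) (14.2514, 9.7231) (29.464, 18.1608)]  |A|=282.9378
7. canonical 5-gon: [(24.1105, 28.8041) (13.7566, 34.9884) (9.8756, 30.5369) (14.2514, 9.7231) (29.464, 18.1608)]
8. shoelace: 282.9378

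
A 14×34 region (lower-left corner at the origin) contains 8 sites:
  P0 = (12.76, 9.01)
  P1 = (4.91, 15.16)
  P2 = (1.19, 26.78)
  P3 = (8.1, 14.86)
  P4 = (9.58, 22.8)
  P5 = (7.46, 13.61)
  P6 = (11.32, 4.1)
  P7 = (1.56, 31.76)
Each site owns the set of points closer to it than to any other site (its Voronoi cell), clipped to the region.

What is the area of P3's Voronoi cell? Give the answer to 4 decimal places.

Area of P3's cell: 35.8066

1. box [0,14]×[0,34]: [(0, 0) (14, 0) (14, 34) (0, 34)]
2. ⊥bis P3·P0 via (10.43,11.935): [(0, 3.6267) (14, 14.7788) (14, 34) (0, 34)]  |A|=347.1618
3. ⊥bis P3·P1 via (6.505,15.01): [(5.8745, 8.3062) (14, 14.7788) (14, 34) (8.2909, 34)]  |A|=151.4348
4. ⊥bis P3·P2 via (4.645,20.82): [(7.1901, 22.2954) (5.8745, 8.3062) (14, 14.7788) (14, 26.2431)]  |A|=91.6116
5. ⊥bis P3·P4 via (8.84,18.83): [(6.8983, 19.1919) (5.8745, 8.3062) (14, 14.7788) (14, 17.8682)]  |A|=51.8826
6. ⊥bis P3·P5 via (7.78,14.235): [(6.8983, 19.1919) (6.494, 14.8934) (11.1508, 12.5092) (14, 14.7788) (14, 17.8682)]  |A|=35.8066
7. ⊥bis P3·P6 via (9.71,9.48): [(6.8983, 19.1919) (6.494, 14.8934) (11.1508, 12.5092) (14, 14.7788) (14, 17.8682)]  |A|=35.8066
8. ⊥bis P3·P7 via (4.83,23.31): [(6.8983, 19.1919) (6.494, 14.8934) (11.1508, 12.5092) (14, 14.7788) (14, 17.8682)]  |A|=35.8066
9. canonical 5-gon: [(6.8983, 19.1919) (6.494, 14.8934) (11.1508, 12.5092) (14, 14.7788) (14, 17.8682)]
10. shoelace: 35.8066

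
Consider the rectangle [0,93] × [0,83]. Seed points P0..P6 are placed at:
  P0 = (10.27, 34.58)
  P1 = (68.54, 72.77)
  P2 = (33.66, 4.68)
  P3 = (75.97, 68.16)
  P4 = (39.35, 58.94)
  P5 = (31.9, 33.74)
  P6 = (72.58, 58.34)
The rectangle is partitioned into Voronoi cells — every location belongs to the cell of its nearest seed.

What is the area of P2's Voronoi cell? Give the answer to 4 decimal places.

1. box [0,93]×[0,83]: [(0, 0) (93, 0) (93, 83) (0, 83)]
2. ⊥bis P2·P0 via (21.965,19.63): [(0, 2.4473) (0, 0) (93, 0) (93, 75.1989)]  |A|=3610.5482
3. ⊥bis P2·P1 via (51.1,38.725): [(48.2445, 40.1878) (0, 2.4473) (0, 0) (93, 0) (93, 17.2612)]  |A|=2314.0331
4. ⊥bis P2·P3 via (54.815,36.42): [(52.2091, 38.1568) (48.2445, 40.1878) (0, 2.4473) (0, 0) (93, 0) (93, 10.9693)]  |A|=2185.7087
5. ⊥bis P2·P4 via (36.505,31.81): [(66.4417, 28.6707) (37.4132, 31.7148) (0, 2.4473) (0, 0) (93, 0) (93, 10.9693)]  |A|=2041.8917
6. ⊥bis P2·P5 via (32.78,19.21): [(76.6497, 21.8669) (20.4755, 18.4648) (0, 2.4473) (0, 0) (93, 0) (93, 10.9693)]  |A|=1615.3364
7. ⊥bis P2·P6 via (53.12,31.51): [(67.2039, 21.2949) (20.4755, 18.4648) (0, 2.4473) (0, 0) (93, 0) (93, 2.5847)]  |A|=1451.0457
8. canonical 6-gon: [(67.2039, 21.2949) (20.4755, 18.4648) (0, 2.4473) (0, 0) (93, 0) (93, 2.5847)]
9. shoelace: 1451.0457

Area of P2's cell: 1451.0457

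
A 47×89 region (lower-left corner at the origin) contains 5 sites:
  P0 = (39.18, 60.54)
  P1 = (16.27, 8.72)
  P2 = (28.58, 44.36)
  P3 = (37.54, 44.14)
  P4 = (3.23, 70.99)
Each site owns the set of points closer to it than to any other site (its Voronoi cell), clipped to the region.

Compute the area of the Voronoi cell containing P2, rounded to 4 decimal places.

1. box [0,47]×[0,89]: [(0, 0) (47, 0) (47, 89) (0, 89)]
2. ⊥bis P2·P0 via (33.88,52.45): [(0, 74.6458) (0, 0) (47, 0) (47, 43.8547)]  |A|=2784.7616
3. ⊥bis P2·P1 via (22.425,26.54): [(0, 74.6458) (0, 34.2856) (47, 18.0518) (47, 43.8547)]  |A|=1554.8329
4. ⊥bis P2·P3 via (33.06,44.25): [(33.2711, 52.8489) (0, 74.6458) (0, 34.2856) (32.5394, 23.0465)]  |A|=1160.403
5. ⊥bis P2·P4 via (15.905,57.675): [(33.2711, 52.8489) (19.9814, 61.5554) (0, 42.5345) (0, 34.2856) (32.5394, 23.0465)]  |A|=839.5893
6. canonical 5-gon: [(33.2711, 52.8489) (19.9814, 61.5554) (0, 42.5345) (0, 34.2856) (32.5394, 23.0465)]
7. shoelace: 839.5893

Area of P2's cell: 839.5893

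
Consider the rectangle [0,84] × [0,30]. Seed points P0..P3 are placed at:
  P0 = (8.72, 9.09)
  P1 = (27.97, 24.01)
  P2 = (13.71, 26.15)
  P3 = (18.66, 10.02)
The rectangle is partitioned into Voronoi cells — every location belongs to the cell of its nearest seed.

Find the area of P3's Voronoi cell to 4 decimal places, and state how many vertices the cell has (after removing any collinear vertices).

Area of P3's cell: 391.4469 (4 vertices)

1. box [0,84]×[0,30]: [(0, 0) (84, 0) (84, 30) (0, 30)]
2. ⊥bis P3·P0 via (13.69,9.555): [(14.584, 0) (84, 0) (84, 30) (11.7771, 30)]  |A|=2124.5832
3. ⊥bis P3·P1 via (23.315,17.015): [(12.3066, 24.3408) (14.584, 0) (48.8832, 0)]  |A|=417.4352
4. ⊥bis P3·P2 via (16.185,18.085): [(19.9643, 19.2448) (12.9838, 17.1026) (14.584, 0) (48.8832, 0)]  |A|=391.4469
5. canonical 4-gon: [(19.9643, 19.2448) (12.9838, 17.1026) (14.584, 0) (48.8832, 0)]
6. shoelace: 391.4469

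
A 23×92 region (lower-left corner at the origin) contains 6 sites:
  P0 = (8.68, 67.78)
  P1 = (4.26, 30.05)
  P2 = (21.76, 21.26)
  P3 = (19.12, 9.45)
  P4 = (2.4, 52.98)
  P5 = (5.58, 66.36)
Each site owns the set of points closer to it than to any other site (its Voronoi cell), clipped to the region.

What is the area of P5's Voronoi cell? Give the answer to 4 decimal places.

Area of P5's cell: 124.5886

1. box [0,23]×[0,92]: [(0, 0) (23, 0) (23, 92) (0, 92)]
2. ⊥bis P5·P0 via (7.13,67.07): [(0, 82.6355) (0, 0) (23, 0) (23, 32.4242)]  |A|=1323.1868
3. ⊥bis P5·P1 via (4.92,48.205): [(15.9551, 47.8038) (0, 82.6355) (0, 48.3839)]  |A|=273.2449
4. ⊥bis P5·P2 via (13.67,43.81): [(15.9551, 47.8038) (0, 82.6355) (0, 48.3839)]  |A|=273.2449
5. ⊥bis P5·P3 via (12.35,37.905): [(15.9551, 47.8038) (0, 82.6355) (0, 48.3839)]  |A|=273.2449
6. ⊥bis P5·P4 via (3.99,59.67): [(11.3174, 57.9285) (0, 82.6355) (0, 60.6183)]  |A|=124.5886
7. canonical 3-gon: [(11.3174, 57.9285) (0, 82.6355) (0, 60.6183)]
8. shoelace: 124.5886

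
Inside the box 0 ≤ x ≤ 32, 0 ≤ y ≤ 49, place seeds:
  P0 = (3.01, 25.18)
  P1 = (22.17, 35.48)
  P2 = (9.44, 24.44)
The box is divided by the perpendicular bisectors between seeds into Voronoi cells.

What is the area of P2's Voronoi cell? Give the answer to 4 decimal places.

Area of P2's cell: 696.0111

1. box [0,32]×[0,49]: [(0, 0) (32, 0) (32, 49) (0, 49)]
2. ⊥bis P2·P0 via (6.225,24.81): [(3.3697, 0) (32, 0) (32, 49) (9.0089, 49)]  |A|=1264.7231
3. ⊥bis P2·P1 via (15.805,29.96): [(7.8706, 39.109) (3.3697, 0) (32, 0) (32, 11.2859)]  |A|=696.0111
4. canonical 4-gon: [(7.8706, 39.109) (3.3697, 0) (32, 0) (32, 11.2859)]
5. shoelace: 696.0111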